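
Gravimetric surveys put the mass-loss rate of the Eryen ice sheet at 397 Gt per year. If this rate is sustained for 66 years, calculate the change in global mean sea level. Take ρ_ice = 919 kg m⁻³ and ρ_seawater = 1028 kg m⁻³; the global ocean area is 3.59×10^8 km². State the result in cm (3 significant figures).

Total mass lost = 397 Gt/yr × 66 yr = 2.620×10^4 Gt = 2.620×10^16 kg.
ρ_w = 1028 kg m⁻³, so water volume = 2.620×10^16 / 1028 = 2.549×10^13 m³.
Δh = 2.549×10^13 / 3.59×10^14 = 0.0710 m = 7.10 cm.

≈ 7.10 cm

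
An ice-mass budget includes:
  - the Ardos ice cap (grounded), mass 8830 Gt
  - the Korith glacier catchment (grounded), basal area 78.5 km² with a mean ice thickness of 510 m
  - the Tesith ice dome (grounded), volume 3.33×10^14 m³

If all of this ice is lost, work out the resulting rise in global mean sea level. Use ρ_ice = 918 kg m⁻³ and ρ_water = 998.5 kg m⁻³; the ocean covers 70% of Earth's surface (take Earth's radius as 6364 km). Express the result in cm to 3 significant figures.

≈ 88.4 cm

Ardos: 8830 Gt = 8.830×10^15 kg; dividing by ρ_w = 998.5 kg m⁻³ gives 8.843×10^12 m³ of water.
Korith: ice volume = 78.5 km² × 510 m = 40.03 km³; 40.03 × (918/998.5) = 36.81 km³ of water.
Tesith: 3.33×10^14 m³ × (918/998.5) = 3.062×10^14 m³ of water.
Total added water ≈ 3.150×10^14 m³ over 3.56×10^14 m² → Δh = 0.884 m = 88.4 cm.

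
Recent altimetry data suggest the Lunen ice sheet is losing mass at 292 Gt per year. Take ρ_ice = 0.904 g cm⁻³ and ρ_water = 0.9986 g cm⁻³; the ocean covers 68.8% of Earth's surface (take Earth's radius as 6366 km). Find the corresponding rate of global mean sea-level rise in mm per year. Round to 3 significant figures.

≈ 0.835 mm/yr

ρ_w = 0.9986 g cm⁻³ = 998.6 kg m⁻³. Annual water volume added = 292 Gt / ρ_w = 2.920×10^14 kg / 998.6 kg m⁻³ = 2.924×10^11 m³.
Δh per year = 2.924×10^11 / 3.50×10^14 = 8.35×10^-4 m = 0.835 mm.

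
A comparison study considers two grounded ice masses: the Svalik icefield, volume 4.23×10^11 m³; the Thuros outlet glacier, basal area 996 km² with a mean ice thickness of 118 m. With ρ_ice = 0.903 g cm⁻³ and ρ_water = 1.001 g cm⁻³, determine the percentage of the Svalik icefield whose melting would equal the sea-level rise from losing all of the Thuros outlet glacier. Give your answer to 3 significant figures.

Equal sea-level rise means equal mass of meltwater, i.e. equal mass of ice lost.
Ice mass of Thuros: 1.061×10^14 kg; ice mass of Svalik: 3.820×10^14 kg.
Fraction required = 1.061×10^14 / 3.820×10^14 = 0.278 → 27.8 %.

≈ 27.8 %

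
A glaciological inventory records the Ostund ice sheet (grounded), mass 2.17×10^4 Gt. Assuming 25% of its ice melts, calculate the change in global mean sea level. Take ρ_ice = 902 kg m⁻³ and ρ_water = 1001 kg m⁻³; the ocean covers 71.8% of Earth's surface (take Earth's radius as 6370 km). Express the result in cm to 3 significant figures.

Ostund: 0.25 × 2.17×10^4 Gt = 5.425×10^15 kg; dividing by ρ_w = 1001 kg m⁻³ gives 5.420×10^12 m³ of water.
Spread over 3.66×10^14 m² of ocean, Δh = 5.420×10^12 / 3.66×10^14 = 0.0148 m = 1.48 cm.

≈ 1.48 cm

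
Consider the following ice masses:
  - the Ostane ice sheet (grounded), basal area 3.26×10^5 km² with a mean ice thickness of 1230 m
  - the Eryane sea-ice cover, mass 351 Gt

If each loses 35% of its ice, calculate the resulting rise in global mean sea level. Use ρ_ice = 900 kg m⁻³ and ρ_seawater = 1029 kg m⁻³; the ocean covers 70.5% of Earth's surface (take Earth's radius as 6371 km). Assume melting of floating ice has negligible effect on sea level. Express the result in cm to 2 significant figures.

≈ 34 cm

Ostane: ice volume = 3.26×10^5 km² × 1230 m = 4.010×10^5 km³; 0.35 × 4.010×10^5 × (900/1029) = 1.227×10^5 km³ of water.
The Eryane sea-ice cover is floating and already displaces its own weight of water, so its melt adds essentially nothing to sea level.
Total added water ≈ 1.227×10^14 m³ over 3.60×10^14 m² → Δh = 0.341 m = 34 cm.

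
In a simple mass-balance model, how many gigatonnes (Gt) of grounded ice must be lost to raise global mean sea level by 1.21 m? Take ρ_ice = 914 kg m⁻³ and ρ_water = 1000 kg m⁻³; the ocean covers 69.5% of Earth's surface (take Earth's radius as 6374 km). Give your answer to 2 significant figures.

≈ 4.3×10^5 Gt

Required water volume = Δh × A = 1.21 m × 3.55×10^14 m² = 4.293×10^14 m³.
ρ_w = 1000 kg m⁻³, so the mass of water = 4.293×10^14 m³ × 1000 kg m⁻³ = 4.293×10^17 kg = 4.3×10^5 Gt (and the same mass of ice, by conservation).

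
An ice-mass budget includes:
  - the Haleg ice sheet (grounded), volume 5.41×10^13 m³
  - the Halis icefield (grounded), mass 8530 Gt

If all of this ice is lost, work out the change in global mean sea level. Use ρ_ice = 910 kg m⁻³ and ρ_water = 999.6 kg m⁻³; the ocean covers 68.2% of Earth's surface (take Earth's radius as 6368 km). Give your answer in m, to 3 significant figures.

≈ 0.166 m

Haleg: 5.41×10^13 m³ × (910/999.6) = 4.925×10^13 m³ of water.
Halis: 8530 Gt = 8.530×10^15 kg; dividing by ρ_w = 999.6 kg m⁻³ gives 8.533×10^12 m³ of water.
Total added water ≈ 5.778×10^13 m³ over 3.48×10^14 m² → Δh = 0.166 m.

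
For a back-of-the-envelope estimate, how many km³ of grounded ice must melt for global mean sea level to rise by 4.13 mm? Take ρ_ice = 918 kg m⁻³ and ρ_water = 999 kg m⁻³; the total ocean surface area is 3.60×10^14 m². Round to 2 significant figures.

≈ 1600 km³

Required water volume = Δh × A = 0.00413 m × 3.60×10^14 m² = 1.487×10^12 m³ = 1487 km³.
Ice volume = water volume × ρ_w/ρ_ice = 1487 × 999/918 = 1600 km³.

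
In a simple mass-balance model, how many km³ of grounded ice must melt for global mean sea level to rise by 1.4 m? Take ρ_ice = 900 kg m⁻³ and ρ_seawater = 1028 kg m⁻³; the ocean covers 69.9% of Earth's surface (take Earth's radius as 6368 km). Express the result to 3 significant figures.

Required water volume = Δh × A = 1.4 m × 3.56×10^14 m² = 4.987×10^14 m³ = 4.987×10^5 km³.
Ice volume = water volume × ρ_w/ρ_ice = 4.987×10^5 × 1028/900 = 5.70×10^5 km³.

≈ 5.70×10^5 km³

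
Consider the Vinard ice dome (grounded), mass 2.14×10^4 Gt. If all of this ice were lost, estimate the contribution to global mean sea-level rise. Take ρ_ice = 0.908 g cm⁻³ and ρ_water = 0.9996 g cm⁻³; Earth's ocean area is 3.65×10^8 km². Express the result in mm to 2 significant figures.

≈ 59 mm

Vinard: 2.14×10^4 Gt = 2.140×10^16 kg; dividing by ρ_w = 0.9996 g cm⁻³ = 999.6 kg m⁻³ gives 2.141×10^13 m³ of water.
Spread over 3.65×10^14 m² of ocean, Δh = 2.141×10^13 / 3.65×10^14 = 0.0587 m = 59 mm.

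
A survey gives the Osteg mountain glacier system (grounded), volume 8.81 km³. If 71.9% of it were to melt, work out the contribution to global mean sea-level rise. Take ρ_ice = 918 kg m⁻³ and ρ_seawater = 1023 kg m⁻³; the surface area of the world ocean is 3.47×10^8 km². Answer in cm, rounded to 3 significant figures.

Osteg: 0.719 × 8.81 km³ × (918/1023) = 5.684 km³ of water.
Spread over 3.47×10^14 m² of ocean, Δh = 5.684×10^9 / 3.47×10^14 = 1.64×10^-5 m = 1.64×10^-3 cm.

≈ 1.64×10^-3 cm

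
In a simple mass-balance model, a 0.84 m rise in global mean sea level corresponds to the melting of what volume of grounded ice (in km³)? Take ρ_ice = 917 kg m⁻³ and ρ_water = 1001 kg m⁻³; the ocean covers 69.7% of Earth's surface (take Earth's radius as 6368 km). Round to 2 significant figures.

Required water volume = Δh × A = 0.84 m × 3.55×10^14 m² = 2.984×10^14 m³ = 2.984×10^5 km³.
Ice volume = water volume × ρ_w/ρ_ice = 2.984×10^5 × 1001/917 = 3.3×10^5 km³.

≈ 3.3×10^5 km³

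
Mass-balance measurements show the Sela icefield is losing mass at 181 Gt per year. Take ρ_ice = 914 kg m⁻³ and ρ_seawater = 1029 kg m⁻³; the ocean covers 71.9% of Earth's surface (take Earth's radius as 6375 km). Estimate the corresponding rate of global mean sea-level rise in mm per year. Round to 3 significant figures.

ρ_w = 1029 kg m⁻³. Annual water volume added = 181 Gt / ρ_w = 1.810×10^14 kg / 1029 kg m⁻³ = 1.759×10^11 m³.
Δh per year = 1.759×10^11 / 3.67×10^14 = 4.79×10^-4 m = 0.479 mm.

≈ 0.479 mm/yr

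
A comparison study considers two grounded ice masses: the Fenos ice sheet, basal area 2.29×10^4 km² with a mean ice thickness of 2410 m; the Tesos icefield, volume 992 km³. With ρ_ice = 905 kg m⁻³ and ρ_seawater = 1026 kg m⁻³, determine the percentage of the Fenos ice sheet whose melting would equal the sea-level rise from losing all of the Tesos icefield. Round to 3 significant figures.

Equal sea-level rise means equal mass of meltwater, i.e. equal mass of ice lost.
Ice mass of Tesos: 8.978×10^14 kg; ice mass of Fenos: 4.995×10^16 kg.
Fraction required = 8.978×10^14 / 4.995×10^16 = 0.0180 → 1.80 %.

≈ 1.80 %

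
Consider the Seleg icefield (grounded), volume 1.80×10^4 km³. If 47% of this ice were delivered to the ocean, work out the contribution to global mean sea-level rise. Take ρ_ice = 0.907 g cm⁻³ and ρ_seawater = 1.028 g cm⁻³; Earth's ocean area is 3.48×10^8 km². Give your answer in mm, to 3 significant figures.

Seleg: 0.47 × 1.80×10^4 km³ × (907/1028) = 7464 km³ of water.
Spread over 3.48×10^14 m² of ocean, Δh = 7.464×10^12 / 3.48×10^14 = 0.0214 m = 21.4 mm.

≈ 21.4 mm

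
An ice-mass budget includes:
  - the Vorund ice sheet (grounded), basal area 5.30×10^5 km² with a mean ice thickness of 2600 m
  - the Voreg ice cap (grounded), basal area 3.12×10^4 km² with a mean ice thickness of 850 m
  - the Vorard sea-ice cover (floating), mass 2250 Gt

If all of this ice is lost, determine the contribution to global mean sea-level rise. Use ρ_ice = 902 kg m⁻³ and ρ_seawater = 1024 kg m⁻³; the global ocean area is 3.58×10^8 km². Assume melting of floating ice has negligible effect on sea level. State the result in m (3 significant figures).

Vorund: ice volume = 5.30×10^5 km² × 2600 m = 1.378×10^6 km³; 1.378×10^6 × (902/1024) = 1.214×10^6 km³ of water.
Voreg: ice volume = 3.12×10^4 km² × 850 m = 2.652×10^4 km³; 2.652×10^4 × (902/1024) = 2.336×10^4 km³ of water.
The Vorard sea-ice cover is floating and already displaces its own weight of water, so its melt adds essentially nothing to sea level.
Total added water ≈ 1.237×10^15 m³ over 3.58×10^14 m² → Δh = 3.46 m.

≈ 3.46 m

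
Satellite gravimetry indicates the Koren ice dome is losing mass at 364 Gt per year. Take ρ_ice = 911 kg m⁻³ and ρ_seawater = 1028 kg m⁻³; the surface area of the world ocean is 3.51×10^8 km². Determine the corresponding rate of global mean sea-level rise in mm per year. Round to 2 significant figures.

ρ_w = 1028 kg m⁻³. Annual water volume added = 364 Gt / ρ_w = 3.640×10^14 kg / 1028 kg m⁻³ = 3.541×10^11 m³.
Δh per year = 3.541×10^11 / 3.51×10^14 = 1.01×10^-3 m = 1.0 mm.

≈ 1.0 mm/yr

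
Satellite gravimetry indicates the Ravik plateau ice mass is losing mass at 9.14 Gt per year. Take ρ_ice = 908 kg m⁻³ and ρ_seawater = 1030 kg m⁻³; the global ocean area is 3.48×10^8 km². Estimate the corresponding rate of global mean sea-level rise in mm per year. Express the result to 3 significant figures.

ρ_w = 1030 kg m⁻³. Annual water volume added = 9.14 Gt / ρ_w = 9.140×10^12 kg / 1030 kg m⁻³ = 8.874×10^9 m³.
Δh per year = 8.874×10^9 / 3.48×10^14 = 2.55×10^-5 m = 0.0255 mm.

≈ 0.0255 mm/yr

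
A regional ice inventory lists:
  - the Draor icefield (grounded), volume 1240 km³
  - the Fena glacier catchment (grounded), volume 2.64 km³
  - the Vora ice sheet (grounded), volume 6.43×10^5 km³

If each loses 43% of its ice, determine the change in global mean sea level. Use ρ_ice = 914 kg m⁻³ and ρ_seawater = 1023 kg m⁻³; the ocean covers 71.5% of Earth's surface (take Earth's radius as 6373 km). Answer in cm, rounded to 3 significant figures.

Draor: 0.43 × 1240 km³ × (914/1023) = 476.4 km³ of water.
Fena: 0.43 × 2.64 km³ × (914/1023) = 1.014 km³ of water.
Vora: 0.43 × 6.43×10^5 km³ × (914/1023) = 2.470×10^5 km³ of water.
Total added water ≈ 2.475×10^14 m³ over 3.65×10^14 m² → Δh = 0.678 m = 67.8 cm.

≈ 67.8 cm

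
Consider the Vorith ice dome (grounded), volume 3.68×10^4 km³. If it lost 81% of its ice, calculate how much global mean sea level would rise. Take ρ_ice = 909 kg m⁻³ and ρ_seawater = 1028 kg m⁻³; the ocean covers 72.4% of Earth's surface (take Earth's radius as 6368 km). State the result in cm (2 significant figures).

≈ 7.1 cm

Vorith: 0.81 × 3.68×10^4 km³ × (909/1028) = 2.636×10^4 km³ of water.
Spread over 3.69×10^14 m² of ocean, Δh = 2.636×10^13 / 3.69×10^14 = 0.0714 m = 7.1 cm.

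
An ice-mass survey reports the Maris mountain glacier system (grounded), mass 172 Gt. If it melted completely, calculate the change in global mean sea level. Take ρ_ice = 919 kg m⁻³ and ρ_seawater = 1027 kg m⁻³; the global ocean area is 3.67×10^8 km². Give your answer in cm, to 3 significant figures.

Maris: 172 Gt = 1.720×10^14 kg; dividing by ρ_w = 1027 kg m⁻³ gives 1.675×10^11 m³ of water.
Spread over 3.67×10^14 m² of ocean, Δh = 1.675×10^11 / 3.67×10^14 = 4.56×10^-4 m = 0.0456 cm.

≈ 0.0456 cm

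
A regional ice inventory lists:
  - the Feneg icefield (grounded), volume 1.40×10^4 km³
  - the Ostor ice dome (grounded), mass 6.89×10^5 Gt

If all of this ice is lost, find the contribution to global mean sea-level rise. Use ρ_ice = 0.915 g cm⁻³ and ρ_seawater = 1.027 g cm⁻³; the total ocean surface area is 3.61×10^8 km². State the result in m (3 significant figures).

Feneg: 1.40×10^4 km³ × (915/1027) = 1.247×10^4 km³ of water.
Ostor: 6.89×10^5 Gt = 6.890×10^17 kg; dividing by ρ_w = 1.027 g cm⁻³ = 1027 kg m⁻³ gives 6.709×10^14 m³ of water.
Total added water ≈ 6.834×10^14 m³ over 3.61×10^14 m² → Δh = 1.89 m.

≈ 1.89 m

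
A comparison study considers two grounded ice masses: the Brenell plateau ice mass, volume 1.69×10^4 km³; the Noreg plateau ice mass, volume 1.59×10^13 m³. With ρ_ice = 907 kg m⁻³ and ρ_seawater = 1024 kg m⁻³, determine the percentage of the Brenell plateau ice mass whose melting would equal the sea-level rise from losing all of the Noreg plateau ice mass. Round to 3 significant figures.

≈ 94.1 %

Equal sea-level rise means equal mass of meltwater, i.e. equal mass of ice lost.
Ice mass of Noreg: 1.442×10^16 kg; ice mass of Brenell: 1.533×10^16 kg.
Fraction required = 1.442×10^16 / 1.533×10^16 = 0.941 → 94.1 %.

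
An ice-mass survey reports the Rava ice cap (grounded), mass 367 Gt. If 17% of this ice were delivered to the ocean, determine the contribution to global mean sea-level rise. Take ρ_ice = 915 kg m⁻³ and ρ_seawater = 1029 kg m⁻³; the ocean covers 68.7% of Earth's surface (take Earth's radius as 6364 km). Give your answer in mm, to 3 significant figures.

Rava: 0.17 × 367 Gt = 6.239×10^13 kg; dividing by ρ_w = 1029 kg m⁻³ gives 6.063×10^10 m³ of water.
Spread over 3.50×10^14 m² of ocean, Δh = 6.063×10^10 / 3.50×10^14 = 1.73×10^-4 m = 0.173 mm.

≈ 0.173 mm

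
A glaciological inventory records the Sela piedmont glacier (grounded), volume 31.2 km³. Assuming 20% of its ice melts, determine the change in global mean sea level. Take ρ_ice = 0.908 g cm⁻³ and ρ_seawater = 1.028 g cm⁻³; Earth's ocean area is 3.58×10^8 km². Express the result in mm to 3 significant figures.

≈ 0.0154 mm

Sela: 0.2 × 31.2 km³ × (908/1028) = 5.512 km³ of water.
Spread over 3.58×10^14 m² of ocean, Δh = 5.512×10^9 / 3.58×10^14 = 1.54×10^-5 m = 0.0154 mm.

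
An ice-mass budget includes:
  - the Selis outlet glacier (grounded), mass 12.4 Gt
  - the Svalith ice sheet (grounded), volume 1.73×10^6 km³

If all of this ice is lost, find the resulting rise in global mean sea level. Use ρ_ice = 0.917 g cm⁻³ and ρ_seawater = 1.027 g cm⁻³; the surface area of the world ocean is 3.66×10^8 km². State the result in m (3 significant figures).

Selis: 12.4 Gt = 1.240×10^13 kg; dividing by ρ_w = 1.027 g cm⁻³ = 1027 kg m⁻³ gives 1.207×10^10 m³ of water.
Svalith: 1.73×10^6 km³ × (917/1027) = 1.545×10^6 km³ of water.
Total added water ≈ 1.545×10^15 m³ over 3.66×10^14 m² → Δh = 4.22 m.

≈ 4.22 m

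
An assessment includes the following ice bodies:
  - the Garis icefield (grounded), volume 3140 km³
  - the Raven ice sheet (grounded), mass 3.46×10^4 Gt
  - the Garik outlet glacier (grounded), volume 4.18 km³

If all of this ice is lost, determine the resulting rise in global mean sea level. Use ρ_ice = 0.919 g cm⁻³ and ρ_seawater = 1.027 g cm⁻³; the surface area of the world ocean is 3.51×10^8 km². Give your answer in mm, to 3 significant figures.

Garis: 3140 km³ × (919/1027) = 2810 km³ of water.
Raven: 3.46×10^4 Gt = 3.460×10^16 kg; dividing by ρ_w = 1.027 g cm⁻³ = 1027 kg m⁻³ gives 3.369×10^13 m³ of water.
Garik: 4.18 km³ × (919/1027) = 3.740 km³ of water.
Total added water ≈ 3.650×10^13 m³ over 3.51×10^14 m² → Δh = 0.104 m = 104 mm.

≈ 104 mm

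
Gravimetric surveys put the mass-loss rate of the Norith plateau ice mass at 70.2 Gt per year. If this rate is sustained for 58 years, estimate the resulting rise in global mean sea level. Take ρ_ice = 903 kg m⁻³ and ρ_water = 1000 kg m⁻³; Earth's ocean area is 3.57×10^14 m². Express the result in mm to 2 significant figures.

Total mass lost = 70.2 Gt/yr × 58 yr = 4072 Gt = 4.072×10^15 kg.
ρ_w = 1000 kg m⁻³, so water volume = 4.072×10^15 / 1000 = 4.072×10^12 m³.
Δh = 4.072×10^12 / 3.57×10^14 = 0.0114 m = 11 mm.

≈ 11 mm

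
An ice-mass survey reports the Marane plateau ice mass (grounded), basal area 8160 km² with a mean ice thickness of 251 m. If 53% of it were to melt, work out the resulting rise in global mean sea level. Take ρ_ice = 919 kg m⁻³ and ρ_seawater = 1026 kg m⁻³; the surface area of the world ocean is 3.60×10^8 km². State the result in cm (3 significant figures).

≈ 0.270 cm

Marane: ice volume = 8160 km² × 251 m = 2048 km³; 0.53 × 2048 × (919/1026) = 972.3 km³ of water.
Spread over 3.60×10^14 m² of ocean, Δh = 9.723×10^11 / 3.60×10^14 = 2.70×10^-3 m = 0.270 cm.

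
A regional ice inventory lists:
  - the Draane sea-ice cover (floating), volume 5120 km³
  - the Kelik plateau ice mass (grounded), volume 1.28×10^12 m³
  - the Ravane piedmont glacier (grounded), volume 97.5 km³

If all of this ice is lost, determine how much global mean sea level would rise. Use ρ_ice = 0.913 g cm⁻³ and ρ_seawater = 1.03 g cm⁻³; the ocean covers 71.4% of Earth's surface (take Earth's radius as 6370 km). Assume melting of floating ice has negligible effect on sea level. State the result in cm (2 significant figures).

The Draane sea-ice cover is floating and already displaces its own weight of water, so its melt adds essentially nothing to sea level.
Kelik: 1.28×10^12 m³ × (913/1030) = 1.135×10^12 m³ of water.
Ravane: 97.5 km³ × (913/1030) = 86.42 km³ of water.
Total added water ≈ 1.221×10^12 m³ over 3.64×10^14 m² → Δh = 3.35×10^-3 m = 0.34 cm.

≈ 0.34 cm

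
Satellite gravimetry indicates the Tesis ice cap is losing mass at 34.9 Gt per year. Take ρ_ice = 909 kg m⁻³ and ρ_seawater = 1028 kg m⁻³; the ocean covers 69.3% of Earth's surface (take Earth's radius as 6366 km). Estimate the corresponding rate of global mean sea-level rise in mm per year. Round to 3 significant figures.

≈ 0.0962 mm/yr

ρ_w = 1028 kg m⁻³. Annual water volume added = 34.9 Gt / ρ_w = 3.490×10^13 kg / 1028 kg m⁻³ = 3.395×10^10 m³.
Δh per year = 3.395×10^10 / 3.53×10^14 = 9.62×10^-5 m = 0.0962 mm.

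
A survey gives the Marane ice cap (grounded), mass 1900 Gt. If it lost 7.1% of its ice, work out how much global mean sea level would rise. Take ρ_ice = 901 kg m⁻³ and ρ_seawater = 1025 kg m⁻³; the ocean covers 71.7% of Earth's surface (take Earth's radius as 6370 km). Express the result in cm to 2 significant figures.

Marane: 0.071 × 1900 Gt = 1.349×10^14 kg; dividing by ρ_w = 1025 kg m⁻³ gives 1.316×10^11 m³ of water.
Spread over 3.66×10^14 m² of ocean, Δh = 1.316×10^11 / 3.66×10^14 = 3.60×10^-4 m = 0.036 cm.

≈ 0.036 cm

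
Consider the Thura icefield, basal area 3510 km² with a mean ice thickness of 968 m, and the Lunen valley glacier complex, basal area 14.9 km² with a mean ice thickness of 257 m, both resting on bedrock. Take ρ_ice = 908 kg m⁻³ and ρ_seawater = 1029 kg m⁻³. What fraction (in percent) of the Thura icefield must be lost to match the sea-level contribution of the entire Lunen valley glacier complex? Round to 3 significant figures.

Equal sea-level rise means equal mass of meltwater, i.e. equal mass of ice lost.
Ice mass of Lunen: 3.477×10^12 kg; ice mass of Thura: 3.085×10^15 kg.
Fraction required = 3.477×10^12 / 3.085×10^15 = 1.13×10^-3 → 0.113 %.

≈ 0.113 %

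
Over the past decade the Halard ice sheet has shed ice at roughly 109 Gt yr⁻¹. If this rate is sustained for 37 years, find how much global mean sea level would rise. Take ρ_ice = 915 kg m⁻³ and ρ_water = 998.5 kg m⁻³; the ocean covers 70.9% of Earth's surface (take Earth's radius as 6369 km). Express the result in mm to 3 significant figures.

Total mass lost = 109 Gt/yr × 37 yr = 4033 Gt = 4.033×10^15 kg.
ρ_w = 998.5 kg m⁻³, so water volume = 4.033×10^15 / 998.5 = 4.039×10^12 m³.
Δh = 4.039×10^12 / 3.61×10^14 = 0.0112 m = 11.2 mm.

≈ 11.2 mm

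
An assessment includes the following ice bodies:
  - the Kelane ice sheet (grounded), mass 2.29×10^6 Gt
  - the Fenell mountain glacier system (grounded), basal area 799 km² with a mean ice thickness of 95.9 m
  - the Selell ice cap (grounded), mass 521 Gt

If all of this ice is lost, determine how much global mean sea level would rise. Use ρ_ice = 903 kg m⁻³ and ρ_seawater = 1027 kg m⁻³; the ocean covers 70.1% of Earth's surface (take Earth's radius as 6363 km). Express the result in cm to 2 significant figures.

Kelane: 2.29×10^6 Gt = 2.290×10^18 kg; dividing by ρ_w = 1027 kg m⁻³ gives 2.230×10^15 m³ of water.
Fenell: ice volume = 799 km² × 95.9 m = 76.62 km³; 76.62 × (903/1027) = 67.37 km³ of water.
Selell: 521 Gt = 5.210×10^14 kg; dividing by ρ_w = 1027 kg m⁻³ gives 5.073×10^11 m³ of water.
Total added water ≈ 2.230×10^15 m³ over 3.57×10^14 m² → Δh = 6.25 m = 630 cm.

≈ 630 cm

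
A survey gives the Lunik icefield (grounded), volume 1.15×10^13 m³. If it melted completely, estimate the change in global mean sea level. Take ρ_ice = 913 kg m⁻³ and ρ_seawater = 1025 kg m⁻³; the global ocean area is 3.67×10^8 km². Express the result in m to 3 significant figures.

≈ 0.0279 m

Lunik: 1.15×10^13 m³ × (913/1025) = 1.024×10^13 m³ of water.
Spread over 3.67×10^14 m² of ocean, Δh = 1.024×10^13 / 3.67×10^14 = 0.0279 m.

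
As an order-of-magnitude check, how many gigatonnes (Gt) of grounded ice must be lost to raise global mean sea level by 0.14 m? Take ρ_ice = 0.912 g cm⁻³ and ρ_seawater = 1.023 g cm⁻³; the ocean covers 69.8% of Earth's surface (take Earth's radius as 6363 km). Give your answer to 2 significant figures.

≈ 5.1×10^4 Gt

Required water volume = Δh × A = 0.14 m × 3.55×10^14 m² = 4.972×10^13 m³.
ρ_w = 1.023 g cm⁻³ = 1023 kg m⁻³, so the mass of water = 4.972×10^13 m³ × 1023 kg m⁻³ = 5.086×10^16 kg = 5.1×10^4 Gt (and the same mass of ice, by conservation).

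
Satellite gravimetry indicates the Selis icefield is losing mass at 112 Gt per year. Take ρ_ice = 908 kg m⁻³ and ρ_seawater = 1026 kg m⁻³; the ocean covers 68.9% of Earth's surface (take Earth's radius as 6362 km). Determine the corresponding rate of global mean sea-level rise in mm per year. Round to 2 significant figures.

≈ 0.31 mm/yr

ρ_w = 1026 kg m⁻³. Annual water volume added = 112 Gt / ρ_w = 1.120×10^14 kg / 1026 kg m⁻³ = 1.092×10^11 m³.
Δh per year = 1.092×10^11 / 3.50×10^14 = 3.11×10^-4 m = 0.31 mm.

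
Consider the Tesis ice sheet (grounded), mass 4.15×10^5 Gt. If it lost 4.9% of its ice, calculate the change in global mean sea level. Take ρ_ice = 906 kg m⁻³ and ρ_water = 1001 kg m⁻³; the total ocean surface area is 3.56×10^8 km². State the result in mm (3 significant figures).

Tesis: 0.049 × 4.15×10^5 Gt = 2.034×10^16 kg; dividing by ρ_w = 1001 kg m⁻³ gives 2.031×10^13 m³ of water.
Spread over 3.56×10^14 m² of ocean, Δh = 2.031×10^13 / 3.56×10^14 = 0.0571 m = 57.1 mm.

≈ 57.1 mm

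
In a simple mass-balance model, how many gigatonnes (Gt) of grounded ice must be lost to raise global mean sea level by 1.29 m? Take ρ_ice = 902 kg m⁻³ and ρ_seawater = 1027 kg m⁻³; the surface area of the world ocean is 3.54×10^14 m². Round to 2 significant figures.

≈ 4.7×10^5 Gt

Required water volume = Δh × A = 1.29 m × 3.54×10^14 m² = 4.567×10^14 m³.
ρ_w = 1027 kg m⁻³, so the mass of water = 4.567×10^14 m³ × 1027 kg m⁻³ = 4.690×10^17 kg = 4.7×10^5 Gt (and the same mass of ice, by conservation).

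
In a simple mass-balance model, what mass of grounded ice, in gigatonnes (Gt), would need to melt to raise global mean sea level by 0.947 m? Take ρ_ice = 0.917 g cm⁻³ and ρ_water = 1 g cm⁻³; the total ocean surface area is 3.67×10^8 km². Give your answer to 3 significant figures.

Required water volume = Δh × A = 0.947 m × 3.67×10^14 m² = 3.475×10^14 m³.
ρ_w = 1 g cm⁻³ = 1000 kg m⁻³, so the mass of water = 3.475×10^14 m³ × 1000 kg m⁻³ = 3.475×10^17 kg = 3.48×10^5 Gt (and the same mass of ice, by conservation).

≈ 3.48×10^5 Gt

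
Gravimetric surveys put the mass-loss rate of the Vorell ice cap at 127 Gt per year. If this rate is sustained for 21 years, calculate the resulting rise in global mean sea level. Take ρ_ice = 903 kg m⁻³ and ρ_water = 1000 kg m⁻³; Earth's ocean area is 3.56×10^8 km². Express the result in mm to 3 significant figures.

≈ 7.49 mm

Total mass lost = 127 Gt/yr × 21 yr = 2667 Gt = 2.667×10^15 kg.
ρ_w = 1000 kg m⁻³, so water volume = 2.667×10^15 / 1000 = 2.667×10^12 m³.
Δh = 2.667×10^12 / 3.56×10^14 = 7.49×10^-3 m = 7.49 mm.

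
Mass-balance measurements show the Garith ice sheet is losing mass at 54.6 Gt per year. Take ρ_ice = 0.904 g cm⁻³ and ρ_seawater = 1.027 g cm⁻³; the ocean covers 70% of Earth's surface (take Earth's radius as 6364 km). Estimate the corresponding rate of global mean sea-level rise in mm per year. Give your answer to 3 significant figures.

ρ_w = 1.027 g cm⁻³ = 1027 kg m⁻³. Annual water volume added = 54.6 Gt / ρ_w = 5.460×10^13 kg / 1027 kg m⁻³ = 5.316×10^10 m³.
Δh per year = 5.316×10^10 / 3.56×10^14 = 1.49×10^-4 m = 0.149 mm.

≈ 0.149 mm/yr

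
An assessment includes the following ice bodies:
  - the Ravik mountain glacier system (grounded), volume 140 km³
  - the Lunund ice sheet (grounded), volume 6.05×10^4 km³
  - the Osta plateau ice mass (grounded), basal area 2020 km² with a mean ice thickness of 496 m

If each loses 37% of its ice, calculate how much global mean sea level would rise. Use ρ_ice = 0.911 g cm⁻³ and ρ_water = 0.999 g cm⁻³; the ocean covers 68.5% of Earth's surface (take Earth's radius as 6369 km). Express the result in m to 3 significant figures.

≈ 0.0596 m

Ravik: 0.37 × 140 km³ × (911/999) = 47.24 km³ of water.
Lunund: 0.37 × 6.05×10^4 km³ × (911/999) = 2.041×10^4 km³ of water.
Osta: ice volume = 2020 km² × 496 m = 1002 km³; 0.37 × 1002 × (911/999) = 338.1 km³ of water.
Total added water ≈ 2.080×10^13 m³ over 3.49×10^14 m² → Δh = 0.0596 m.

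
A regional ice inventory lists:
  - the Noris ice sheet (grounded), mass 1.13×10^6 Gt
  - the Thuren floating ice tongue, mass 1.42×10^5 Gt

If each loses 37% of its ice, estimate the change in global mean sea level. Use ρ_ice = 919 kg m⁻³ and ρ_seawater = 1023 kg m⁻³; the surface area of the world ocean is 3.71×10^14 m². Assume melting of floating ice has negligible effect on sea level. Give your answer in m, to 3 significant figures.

Noris: 0.37 × 1.13×10^6 Gt = 4.181×10^17 kg; dividing by ρ_w = 1023 kg m⁻³ gives 4.087×10^14 m³ of water.
The Thuren floating ice tongue is floating and already displaces its own weight of water, so its melt adds essentially nothing to sea level.
Total added water ≈ 4.087×10^14 m³ over 3.71×10^14 m² → Δh = 1.10 m.

≈ 1.10 m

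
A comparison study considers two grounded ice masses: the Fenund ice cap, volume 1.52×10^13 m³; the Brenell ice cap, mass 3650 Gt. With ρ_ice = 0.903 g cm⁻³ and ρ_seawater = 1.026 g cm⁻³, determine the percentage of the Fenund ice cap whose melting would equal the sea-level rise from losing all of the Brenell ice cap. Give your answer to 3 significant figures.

≈ 26.6 %

Equal sea-level rise means equal mass of meltwater, i.e. equal mass of ice lost.
Ice mass of Brenell: 3.650×10^15 kg; ice mass of Fenund: 1.373×10^16 kg.
Fraction required = 3.650×10^15 / 1.373×10^16 = 0.266 → 26.6 %.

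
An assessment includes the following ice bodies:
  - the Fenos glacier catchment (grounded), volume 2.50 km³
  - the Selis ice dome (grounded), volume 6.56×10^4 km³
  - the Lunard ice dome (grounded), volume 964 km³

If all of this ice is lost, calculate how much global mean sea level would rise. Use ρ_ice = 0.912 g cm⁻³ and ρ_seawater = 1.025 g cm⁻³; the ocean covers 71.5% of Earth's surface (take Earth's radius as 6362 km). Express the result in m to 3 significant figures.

≈ 0.163 m

Fenos: 2.50 km³ × (912/1025) = 2.224 km³ of water.
Selis: 6.56×10^4 km³ × (912/1025) = 5.837×10^4 km³ of water.
Lunard: 964 km³ × (912/1025) = 857.7 km³ of water.
Total added water ≈ 5.923×10^13 m³ over 3.64×10^14 m² → Δh = 0.163 m.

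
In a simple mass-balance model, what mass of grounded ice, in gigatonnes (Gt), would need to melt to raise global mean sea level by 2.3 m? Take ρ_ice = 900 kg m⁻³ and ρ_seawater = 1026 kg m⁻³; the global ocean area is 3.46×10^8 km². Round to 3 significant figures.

Required water volume = Δh × A = 2.3 m × 3.46×10^14 m² = 7.958×10^14 m³.
ρ_w = 1026 kg m⁻³, so the mass of water = 7.958×10^14 m³ × 1026 kg m⁻³ = 8.165×10^17 kg = 8.16×10^5 Gt (and the same mass of ice, by conservation).

≈ 8.16×10^5 Gt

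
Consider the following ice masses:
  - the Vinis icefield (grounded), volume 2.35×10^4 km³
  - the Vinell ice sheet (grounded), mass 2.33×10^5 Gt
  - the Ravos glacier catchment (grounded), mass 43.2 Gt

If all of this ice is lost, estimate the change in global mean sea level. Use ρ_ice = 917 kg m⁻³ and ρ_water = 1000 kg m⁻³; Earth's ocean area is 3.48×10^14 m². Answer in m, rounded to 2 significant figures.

≈ 0.73 m

Vinis: 2.35×10^4 km³ × (917/1000) = 2.155×10^4 km³ of water.
Vinell: 2.33×10^5 Gt = 2.330×10^17 kg; dividing by ρ_w = 1000 kg m⁻³ gives 2.330×10^14 m³ of water.
Ravos: 43.2 Gt = 4.320×10^13 kg; dividing by ρ_w = 1000 kg m⁻³ gives 4.320×10^10 m³ of water.
Total added water ≈ 2.546×10^14 m³ over 3.48×10^14 m² → Δh = 0.732 m.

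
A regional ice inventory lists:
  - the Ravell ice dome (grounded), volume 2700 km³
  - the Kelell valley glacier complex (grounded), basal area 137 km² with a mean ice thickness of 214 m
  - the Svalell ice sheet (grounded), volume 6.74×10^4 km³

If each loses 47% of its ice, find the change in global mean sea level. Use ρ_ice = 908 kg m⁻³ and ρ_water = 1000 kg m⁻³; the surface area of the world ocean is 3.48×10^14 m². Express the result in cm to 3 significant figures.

≈ 8.60 cm

Ravell: 0.47 × 2700 km³ × (908/1000) = 1152 km³ of water.
Kelell: ice volume = 137 km² × 214 m = 29.32 km³; 0.47 × 29.32 × (908/1000) = 12.51 km³ of water.
Svalell: 0.47 × 6.74×10^4 km³ × (908/1000) = 2.876×10^4 km³ of water.
Total added water ≈ 2.993×10^13 m³ over 3.48×10^14 m² → Δh = 0.0860 m = 8.60 cm.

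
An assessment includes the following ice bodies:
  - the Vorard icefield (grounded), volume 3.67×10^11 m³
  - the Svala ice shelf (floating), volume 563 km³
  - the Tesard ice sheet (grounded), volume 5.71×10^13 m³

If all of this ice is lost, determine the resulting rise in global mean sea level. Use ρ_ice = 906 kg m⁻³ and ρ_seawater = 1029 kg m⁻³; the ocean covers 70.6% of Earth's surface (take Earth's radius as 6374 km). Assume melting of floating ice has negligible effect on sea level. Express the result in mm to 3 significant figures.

≈ 140 mm

Vorard: 3.67×10^11 m³ × (906/1029) = 3.231×10^11 m³ of water.
The Svala ice shelf is floating and already displaces its own weight of water, so its melt adds essentially nothing to sea level.
Tesard: 5.71×10^13 m³ × (906/1029) = 5.027×10^13 m³ of water.
Total added water ≈ 5.060×10^13 m³ over 3.60×10^14 m² → Δh = 0.140 m = 140 mm.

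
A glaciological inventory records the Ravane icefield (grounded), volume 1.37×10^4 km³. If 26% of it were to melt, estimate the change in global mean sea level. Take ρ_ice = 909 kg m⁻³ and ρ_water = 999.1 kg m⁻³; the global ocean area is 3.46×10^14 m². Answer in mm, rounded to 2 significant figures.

Ravane: 0.26 × 1.37×10^4 km³ × (909/999.1) = 3241 km³ of water.
Spread over 3.46×10^14 m² of ocean, Δh = 3.241×10^12 / 3.46×10^14 = 9.37×10^-3 m = 9.4 mm.

≈ 9.4 mm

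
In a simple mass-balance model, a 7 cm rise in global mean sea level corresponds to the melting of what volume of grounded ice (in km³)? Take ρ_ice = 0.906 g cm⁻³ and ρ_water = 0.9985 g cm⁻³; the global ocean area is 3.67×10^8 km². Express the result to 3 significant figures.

≈ 2.83×10^4 km³

Required water volume = Δh × A = 0.07 m × 3.67×10^14 m² = 2.569×10^13 m³ = 2.569×10^4 km³.
Ice volume = water volume × ρ_w/ρ_ice = 2.569×10^4 × 998.5/906 = 2.83×10^4 km³.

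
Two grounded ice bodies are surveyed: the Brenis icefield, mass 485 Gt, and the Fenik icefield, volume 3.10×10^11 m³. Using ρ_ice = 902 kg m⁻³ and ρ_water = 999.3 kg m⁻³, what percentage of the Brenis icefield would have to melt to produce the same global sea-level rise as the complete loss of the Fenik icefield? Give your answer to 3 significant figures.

≈ 57.7 %

Equal sea-level rise means equal mass of meltwater, i.e. equal mass of ice lost.
Ice mass of Fenik: 2.796×10^14 kg; ice mass of Brenis: 4.850×10^14 kg.
Fraction required = 2.796×10^14 / 4.850×10^14 = 0.577 → 57.7 %.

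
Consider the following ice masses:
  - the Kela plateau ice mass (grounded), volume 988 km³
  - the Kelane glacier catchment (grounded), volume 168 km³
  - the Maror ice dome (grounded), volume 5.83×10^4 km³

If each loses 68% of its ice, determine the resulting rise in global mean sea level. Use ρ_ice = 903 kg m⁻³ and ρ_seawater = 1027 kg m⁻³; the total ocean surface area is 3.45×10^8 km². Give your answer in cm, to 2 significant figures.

≈ 10 cm

Kela: 0.68 × 988 km³ × (903/1027) = 590.7 km³ of water.
Kelane: 0.68 × 168 km³ × (903/1027) = 100.4 km³ of water.
Maror: 0.68 × 5.83×10^4 km³ × (903/1027) = 3.486×10^4 km³ of water.
Total added water ≈ 3.555×10^13 m³ over 3.45×10^14 m² → Δh = 0.103 m = 10 cm.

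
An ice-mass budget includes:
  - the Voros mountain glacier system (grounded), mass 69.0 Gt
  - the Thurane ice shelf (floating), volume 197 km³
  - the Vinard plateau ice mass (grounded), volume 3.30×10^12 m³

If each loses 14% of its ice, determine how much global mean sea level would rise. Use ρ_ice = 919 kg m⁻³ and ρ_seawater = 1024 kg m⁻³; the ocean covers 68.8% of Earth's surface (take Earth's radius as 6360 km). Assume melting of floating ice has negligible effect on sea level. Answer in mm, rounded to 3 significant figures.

≈ 1.21 mm

Voros: 0.14 × 69.0 Gt = 9.660×10^12 kg; dividing by ρ_w = 1024 kg m⁻³ gives 9.434×10^9 m³ of water.
The Thurane ice shelf is floating and already displaces its own weight of water, so its melt adds essentially nothing to sea level.
Vinard: 0.14 × 3.30×10^12 m³ × (919/1024) = 4.146×10^11 m³ of water.
Total added water ≈ 4.241×10^11 m³ over 3.50×10^14 m² → Δh = 1.21×10^-3 m = 1.21 mm.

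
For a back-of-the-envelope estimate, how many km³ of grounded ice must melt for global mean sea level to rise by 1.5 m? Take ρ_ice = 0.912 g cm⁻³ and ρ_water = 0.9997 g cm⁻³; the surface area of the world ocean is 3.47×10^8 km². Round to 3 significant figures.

Required water volume = Δh × A = 1.5 m × 3.47×10^14 m² = 5.205×10^14 m³ = 5.205×10^5 km³.
Ice volume = water volume × ρ_w/ρ_ice = 5.205×10^5 × 999.7/912 = 5.71×10^5 km³.

≈ 5.71×10^5 km³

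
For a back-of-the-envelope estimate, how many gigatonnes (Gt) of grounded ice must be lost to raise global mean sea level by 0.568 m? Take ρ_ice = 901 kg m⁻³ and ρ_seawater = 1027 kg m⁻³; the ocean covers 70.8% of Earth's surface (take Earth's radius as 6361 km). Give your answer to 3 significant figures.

≈ 2.10×10^5 Gt

Required water volume = Δh × A = 0.568 m × 3.60×10^14 m² = 2.045×10^14 m³.
ρ_w = 1027 kg m⁻³, so the mass of water = 2.045×10^14 m³ × 1027 kg m⁻³ = 2.100×10^17 kg = 2.10×10^5 Gt (and the same mass of ice, by conservation).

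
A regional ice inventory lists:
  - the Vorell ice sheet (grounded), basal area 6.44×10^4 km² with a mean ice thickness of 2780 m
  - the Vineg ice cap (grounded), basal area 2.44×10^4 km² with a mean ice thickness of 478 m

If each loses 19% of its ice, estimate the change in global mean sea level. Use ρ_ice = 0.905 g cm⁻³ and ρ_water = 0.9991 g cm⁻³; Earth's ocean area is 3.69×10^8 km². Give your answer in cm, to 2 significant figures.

≈ 8.9 cm

Vorell: ice volume = 6.44×10^4 km² × 2780 m = 1.790×10^5 km³; 0.19 × 1.790×10^5 × (905/999.1) = 3.081×10^4 km³ of water.
Vineg: ice volume = 2.44×10^4 km² × 478 m = 1.166×10^4 km³; 0.19 × 1.166×10^4 × (905/999.1) = 2007 km³ of water.
Total added water ≈ 3.282×10^13 m³ over 3.69×10^14 m² → Δh = 0.0889 m = 8.9 cm.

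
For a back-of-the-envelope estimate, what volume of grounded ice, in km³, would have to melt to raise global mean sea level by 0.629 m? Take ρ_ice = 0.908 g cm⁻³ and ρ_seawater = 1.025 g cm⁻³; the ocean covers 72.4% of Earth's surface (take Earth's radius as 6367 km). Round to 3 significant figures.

Required water volume = Δh × A = 0.629 m × 3.69×10^14 m² = 2.320×10^14 m³ = 2.320×10^5 km³.
Ice volume = water volume × ρ_w/ρ_ice = 2.320×10^5 × 1025/908 = 2.62×10^5 km³.

≈ 2.62×10^5 km³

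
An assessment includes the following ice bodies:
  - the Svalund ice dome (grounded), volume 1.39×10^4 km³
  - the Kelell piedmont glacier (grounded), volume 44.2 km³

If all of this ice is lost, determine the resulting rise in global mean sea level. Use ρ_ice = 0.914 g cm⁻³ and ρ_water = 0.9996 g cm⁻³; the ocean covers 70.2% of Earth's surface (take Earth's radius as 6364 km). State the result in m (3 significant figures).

Svalund: 1.39×10^4 km³ × (914/999.6) = 1.271×10^4 km³ of water.
Kelell: 44.2 km³ × (914/999.6) = 40.41 km³ of water.
Total added water ≈ 1.275×10^13 m³ over 3.57×10^14 m² → Δh = 0.0357 m.

≈ 0.0357 m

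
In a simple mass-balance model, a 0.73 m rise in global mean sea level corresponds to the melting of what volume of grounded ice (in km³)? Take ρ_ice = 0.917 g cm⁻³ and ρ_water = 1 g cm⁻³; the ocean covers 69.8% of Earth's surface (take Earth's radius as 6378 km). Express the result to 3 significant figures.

Required water volume = Δh × A = 0.73 m × 3.57×10^14 m² = 2.605×10^14 m³ = 2.605×10^5 km³.
Ice volume = water volume × ρ_w/ρ_ice = 2.605×10^5 × 1000/917 = 2.84×10^5 km³.

≈ 2.84×10^5 km³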